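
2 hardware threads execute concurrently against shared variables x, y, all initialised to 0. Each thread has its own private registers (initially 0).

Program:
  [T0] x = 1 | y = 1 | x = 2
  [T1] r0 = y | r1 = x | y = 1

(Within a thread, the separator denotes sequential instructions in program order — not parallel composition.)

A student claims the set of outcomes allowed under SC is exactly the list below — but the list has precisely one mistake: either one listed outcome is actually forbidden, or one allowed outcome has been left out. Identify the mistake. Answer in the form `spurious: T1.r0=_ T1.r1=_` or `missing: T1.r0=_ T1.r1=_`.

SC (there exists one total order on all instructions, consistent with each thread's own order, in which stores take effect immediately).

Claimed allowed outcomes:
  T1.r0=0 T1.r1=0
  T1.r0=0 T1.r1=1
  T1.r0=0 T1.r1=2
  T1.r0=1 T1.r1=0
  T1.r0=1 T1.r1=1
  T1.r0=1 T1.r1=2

spurious: T1.r0=1 T1.r1=0

outcome vector order: (T1.r0,T1.r1)
under SC → 0/0 0/1 0/2 1/1 1/2
claimed∖SC = {1/0}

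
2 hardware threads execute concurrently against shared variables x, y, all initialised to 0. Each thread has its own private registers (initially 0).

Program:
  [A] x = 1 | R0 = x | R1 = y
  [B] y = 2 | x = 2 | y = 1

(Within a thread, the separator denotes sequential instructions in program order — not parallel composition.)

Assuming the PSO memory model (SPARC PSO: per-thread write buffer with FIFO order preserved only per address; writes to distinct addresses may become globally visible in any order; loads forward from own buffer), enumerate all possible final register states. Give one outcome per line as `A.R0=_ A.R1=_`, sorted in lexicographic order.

outcome vector order: (A.R0,A.R1)
|PSO outcomes| = 6

A.R0=1 A.R1=0
A.R0=1 A.R1=1
A.R0=1 A.R1=2
A.R0=2 A.R1=0
A.R0=2 A.R1=1
A.R0=2 A.R1=2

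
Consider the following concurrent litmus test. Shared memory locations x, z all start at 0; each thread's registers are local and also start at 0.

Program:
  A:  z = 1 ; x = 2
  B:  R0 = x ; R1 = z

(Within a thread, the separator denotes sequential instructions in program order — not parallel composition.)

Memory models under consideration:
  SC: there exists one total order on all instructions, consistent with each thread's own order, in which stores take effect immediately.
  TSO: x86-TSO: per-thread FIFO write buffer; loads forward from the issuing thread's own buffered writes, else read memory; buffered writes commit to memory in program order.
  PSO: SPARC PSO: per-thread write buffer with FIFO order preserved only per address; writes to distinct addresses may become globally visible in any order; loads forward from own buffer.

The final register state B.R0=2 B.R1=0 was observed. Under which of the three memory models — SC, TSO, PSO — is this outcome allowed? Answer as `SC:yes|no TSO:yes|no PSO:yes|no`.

SC:no TSO:no PSO:yes

outcome vector order: (B.R0,B.R1)
SC (3): 0/0; 0/1; 2/1
TSO (3): 0/0; 0/1; 2/1
PSO (4): 0/0; 0/1; 2/0; 2/1
target 2/0 ∈ {PSO}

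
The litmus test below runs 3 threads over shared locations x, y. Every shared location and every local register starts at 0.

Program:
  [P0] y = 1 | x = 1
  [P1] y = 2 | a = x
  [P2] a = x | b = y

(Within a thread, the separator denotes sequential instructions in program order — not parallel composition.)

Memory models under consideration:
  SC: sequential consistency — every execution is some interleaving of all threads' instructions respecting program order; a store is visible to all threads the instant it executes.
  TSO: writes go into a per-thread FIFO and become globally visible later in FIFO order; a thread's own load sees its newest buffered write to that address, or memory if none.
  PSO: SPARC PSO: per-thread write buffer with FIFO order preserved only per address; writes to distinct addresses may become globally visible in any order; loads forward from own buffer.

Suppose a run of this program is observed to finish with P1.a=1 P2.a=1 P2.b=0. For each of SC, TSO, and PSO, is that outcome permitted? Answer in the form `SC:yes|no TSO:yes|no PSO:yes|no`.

outcome vector order: (P1.a,P2.a,P2.b)
under SC → (0,0,0) (0,0,1) (0,0,2) (0,1,1) (0,1,2) (1,0,0) (1,0,1) (1,0,2) (1,1,1) (1,1,2)
under TSO → (0,0,0) (0,0,1) (0,0,2) (0,1,1) (0,1,2) (1,0,0) (1,0,1) (1,0,2) (1,1,1) (1,1,2)
under PSO → (0,0,0) (0,0,1) (0,0,2) (0,1,0) (0,1,1) (0,1,2) (1,0,0) (1,0,1) (1,0,2) (1,1,0) (1,1,1) (1,1,2)
target (1,1,0) ∈ {PSO}

SC:no TSO:no PSO:yes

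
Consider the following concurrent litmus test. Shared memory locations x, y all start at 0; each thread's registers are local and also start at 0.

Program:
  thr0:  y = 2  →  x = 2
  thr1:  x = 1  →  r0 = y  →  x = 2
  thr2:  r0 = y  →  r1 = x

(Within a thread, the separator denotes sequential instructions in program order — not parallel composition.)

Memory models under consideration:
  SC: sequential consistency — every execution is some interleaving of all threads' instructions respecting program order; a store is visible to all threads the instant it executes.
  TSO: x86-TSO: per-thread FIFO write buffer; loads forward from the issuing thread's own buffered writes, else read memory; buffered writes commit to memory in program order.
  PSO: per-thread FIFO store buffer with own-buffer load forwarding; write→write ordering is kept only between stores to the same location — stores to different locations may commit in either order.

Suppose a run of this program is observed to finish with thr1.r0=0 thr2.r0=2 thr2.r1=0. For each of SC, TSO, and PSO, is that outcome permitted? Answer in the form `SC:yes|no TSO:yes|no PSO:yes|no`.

SC:no TSO:yes PSO:yes

outcome vector order: (thr1.r0,thr2.r0,thr2.r1)
[SC] allowed = {(0,0,0); (0,0,1); (0,0,2); (0,2,1); (0,2,2); (2,0,0); (2,0,1); (2,0,2); (2,2,0); (2,2,1); (2,2,2)}
[TSO] allowed = {(0,0,0); (0,0,1); (0,0,2); (0,2,0); (0,2,1); (0,2,2); (2,0,0); (2,0,1); (2,0,2); (2,2,0); (2,2,1); (2,2,2)}
[PSO] allowed = {(0,0,0); (0,0,1); (0,0,2); (0,2,0); (0,2,1); (0,2,2); (2,0,0); (2,0,1); (2,0,2); (2,2,0); (2,2,1); (2,2,2)}
target (0,2,0) ∈ {TSO,PSO}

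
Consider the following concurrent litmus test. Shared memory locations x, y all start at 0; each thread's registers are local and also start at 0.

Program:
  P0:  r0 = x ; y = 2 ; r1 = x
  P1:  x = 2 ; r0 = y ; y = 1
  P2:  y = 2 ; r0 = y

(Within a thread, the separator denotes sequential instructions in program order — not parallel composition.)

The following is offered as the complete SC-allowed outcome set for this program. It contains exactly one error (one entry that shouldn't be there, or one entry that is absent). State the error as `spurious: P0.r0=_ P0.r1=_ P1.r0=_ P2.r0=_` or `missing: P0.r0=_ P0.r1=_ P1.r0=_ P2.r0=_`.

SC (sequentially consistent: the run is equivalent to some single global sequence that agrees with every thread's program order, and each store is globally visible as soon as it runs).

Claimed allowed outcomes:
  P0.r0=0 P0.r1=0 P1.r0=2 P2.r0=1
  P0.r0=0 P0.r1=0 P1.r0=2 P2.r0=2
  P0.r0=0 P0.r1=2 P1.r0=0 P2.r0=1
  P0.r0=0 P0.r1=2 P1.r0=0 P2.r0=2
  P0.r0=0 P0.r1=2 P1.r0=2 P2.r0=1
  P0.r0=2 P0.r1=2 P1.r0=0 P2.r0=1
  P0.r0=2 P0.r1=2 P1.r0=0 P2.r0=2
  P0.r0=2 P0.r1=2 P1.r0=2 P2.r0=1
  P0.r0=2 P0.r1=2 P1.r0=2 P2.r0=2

outcome vector order: (P0.r0,P0.r1,P1.r0,P2.r0)
SC: 10 outcomes — {0021, 0022, 0201, 0202, 0221, 0222, 2201, 2202, 2221, 2222}
SC∖claimed = {0222}

missing: P0.r0=0 P0.r1=2 P1.r0=2 P2.r0=2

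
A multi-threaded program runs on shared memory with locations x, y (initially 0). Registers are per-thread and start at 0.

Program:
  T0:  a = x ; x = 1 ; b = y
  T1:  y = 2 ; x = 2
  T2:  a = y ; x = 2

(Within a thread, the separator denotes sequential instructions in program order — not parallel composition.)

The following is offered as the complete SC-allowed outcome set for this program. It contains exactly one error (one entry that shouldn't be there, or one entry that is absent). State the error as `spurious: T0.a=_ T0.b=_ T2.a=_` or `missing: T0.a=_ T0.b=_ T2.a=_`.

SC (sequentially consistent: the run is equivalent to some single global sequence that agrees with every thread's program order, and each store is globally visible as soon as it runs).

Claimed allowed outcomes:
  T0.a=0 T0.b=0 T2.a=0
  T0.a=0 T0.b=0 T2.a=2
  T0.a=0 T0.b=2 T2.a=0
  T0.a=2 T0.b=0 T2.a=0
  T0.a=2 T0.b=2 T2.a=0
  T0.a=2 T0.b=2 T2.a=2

outcome vector order: (T0.a,T0.b,T2.a)
SC: 7 outcomes — {0/0/0, 0/0/2, 0/2/0, 0/2/2, 2/0/0, 2/2/0, 2/2/2}
SC∖claimed = {0/2/2}

missing: T0.a=0 T0.b=2 T2.a=2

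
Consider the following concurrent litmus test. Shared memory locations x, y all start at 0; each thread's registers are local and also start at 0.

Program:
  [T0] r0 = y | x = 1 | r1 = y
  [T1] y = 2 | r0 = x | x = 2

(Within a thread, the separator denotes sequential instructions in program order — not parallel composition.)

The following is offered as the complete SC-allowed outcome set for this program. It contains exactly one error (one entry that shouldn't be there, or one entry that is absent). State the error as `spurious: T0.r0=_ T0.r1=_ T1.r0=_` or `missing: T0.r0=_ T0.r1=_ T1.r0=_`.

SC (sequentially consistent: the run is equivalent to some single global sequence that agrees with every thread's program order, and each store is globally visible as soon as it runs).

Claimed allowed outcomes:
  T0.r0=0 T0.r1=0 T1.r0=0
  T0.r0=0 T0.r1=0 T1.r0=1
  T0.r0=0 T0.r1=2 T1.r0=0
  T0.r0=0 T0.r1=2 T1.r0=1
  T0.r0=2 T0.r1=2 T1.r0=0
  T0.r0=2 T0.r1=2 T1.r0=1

spurious: T0.r0=0 T0.r1=0 T1.r0=0

outcome vector order: (T0.r0,T0.r1,T1.r0)
SC: 5 outcomes — {(0,0,1) (0,2,0) (0,2,1) (2,2,0) (2,2,1)}
claimed∖SC = {(0,0,0)}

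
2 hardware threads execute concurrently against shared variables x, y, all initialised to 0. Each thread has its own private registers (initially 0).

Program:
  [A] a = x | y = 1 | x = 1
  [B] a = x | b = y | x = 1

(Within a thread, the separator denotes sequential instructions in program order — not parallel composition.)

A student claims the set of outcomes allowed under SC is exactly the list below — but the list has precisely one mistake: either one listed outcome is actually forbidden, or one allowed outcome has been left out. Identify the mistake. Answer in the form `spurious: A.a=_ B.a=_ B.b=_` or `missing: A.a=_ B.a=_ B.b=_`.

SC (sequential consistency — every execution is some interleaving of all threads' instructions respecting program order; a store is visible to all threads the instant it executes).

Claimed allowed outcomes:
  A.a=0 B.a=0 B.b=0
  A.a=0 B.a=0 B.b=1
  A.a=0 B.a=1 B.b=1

missing: A.a=1 B.a=0 B.b=0

outcome vector order: (A.a,B.a,B.b)
under SC → <0 0 0>, <0 0 1>, <0 1 1>, <1 0 0>
SC∖claimed = {<1 0 0>}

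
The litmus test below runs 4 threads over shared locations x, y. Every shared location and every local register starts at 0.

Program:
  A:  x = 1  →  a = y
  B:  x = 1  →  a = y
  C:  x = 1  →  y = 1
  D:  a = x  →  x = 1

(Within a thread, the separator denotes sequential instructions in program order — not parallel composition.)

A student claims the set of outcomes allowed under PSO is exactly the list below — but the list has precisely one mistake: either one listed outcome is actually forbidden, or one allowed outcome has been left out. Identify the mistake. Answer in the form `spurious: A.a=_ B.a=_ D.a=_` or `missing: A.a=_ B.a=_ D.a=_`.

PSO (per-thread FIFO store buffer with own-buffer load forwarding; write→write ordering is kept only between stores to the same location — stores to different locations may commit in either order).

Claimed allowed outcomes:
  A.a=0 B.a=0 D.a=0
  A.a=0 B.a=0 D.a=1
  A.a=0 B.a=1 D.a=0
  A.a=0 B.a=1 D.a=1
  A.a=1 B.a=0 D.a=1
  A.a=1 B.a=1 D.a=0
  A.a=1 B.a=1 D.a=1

missing: A.a=1 B.a=0 D.a=0

outcome vector order: (A.a,B.a,D.a)
under PSO → 0/0/0; 0/0/1; 0/1/0; 0/1/1; 1/0/0; 1/0/1; 1/1/0; 1/1/1
PSO∖claimed = {1/0/0}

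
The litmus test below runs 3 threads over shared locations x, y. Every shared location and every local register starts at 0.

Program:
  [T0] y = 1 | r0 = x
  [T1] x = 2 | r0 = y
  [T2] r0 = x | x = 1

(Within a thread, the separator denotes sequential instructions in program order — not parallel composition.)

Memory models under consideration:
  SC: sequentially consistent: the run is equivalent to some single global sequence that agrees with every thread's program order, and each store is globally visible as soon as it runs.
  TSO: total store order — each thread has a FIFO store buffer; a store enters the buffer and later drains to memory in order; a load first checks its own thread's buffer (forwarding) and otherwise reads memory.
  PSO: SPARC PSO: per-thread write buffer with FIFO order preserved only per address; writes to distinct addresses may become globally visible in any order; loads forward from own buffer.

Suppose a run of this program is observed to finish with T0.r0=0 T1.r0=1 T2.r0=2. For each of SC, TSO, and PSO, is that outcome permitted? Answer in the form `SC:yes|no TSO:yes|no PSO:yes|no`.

outcome vector order: (T0.r0,T1.r0,T2.r0)
[SC] allowed = {0/1/0; 0/1/2; 1/0/0; 1/0/2; 1/1/0; 1/1/2; 2/0/0; 2/0/2; 2/1/0; 2/1/2}
[TSO] allowed = {0/0/0; 0/0/2; 0/1/0; 0/1/2; 1/0/0; 1/0/2; 1/1/0; 1/1/2; 2/0/0; 2/0/2; 2/1/0; 2/1/2}
[PSO] allowed = {0/0/0; 0/0/2; 0/1/0; 0/1/2; 1/0/0; 1/0/2; 1/1/0; 1/1/2; 2/0/0; 2/0/2; 2/1/0; 2/1/2}
target 0/1/2 ∈ {SC,TSO,PSO}

SC:yes TSO:yes PSO:yes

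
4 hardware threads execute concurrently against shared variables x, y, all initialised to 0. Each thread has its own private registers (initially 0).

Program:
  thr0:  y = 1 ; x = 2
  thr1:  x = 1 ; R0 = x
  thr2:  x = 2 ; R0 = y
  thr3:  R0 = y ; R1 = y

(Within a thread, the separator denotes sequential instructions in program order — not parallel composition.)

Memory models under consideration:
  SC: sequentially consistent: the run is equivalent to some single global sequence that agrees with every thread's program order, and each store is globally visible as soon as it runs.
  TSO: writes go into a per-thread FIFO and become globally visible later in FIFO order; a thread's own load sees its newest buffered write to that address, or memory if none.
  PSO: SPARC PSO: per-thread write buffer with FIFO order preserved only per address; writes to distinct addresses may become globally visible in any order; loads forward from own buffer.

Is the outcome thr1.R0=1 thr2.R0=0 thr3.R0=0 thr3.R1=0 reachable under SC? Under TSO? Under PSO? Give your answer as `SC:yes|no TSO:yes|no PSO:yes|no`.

SC:yes TSO:yes PSO:yes

outcome vector order: (thr1.R0,thr2.R0,thr3.R0,thr3.R1)
SC: 12 outcomes — {1/0/0/0 1/0/0/1 1/0/1/1 1/1/0/0 1/1/0/1 1/1/1/1 2/0/0/0 2/0/0/1 2/0/1/1 2/1/0/0 2/1/0/1 2/1/1/1}
TSO: 12 outcomes — {1/0/0/0 1/0/0/1 1/0/1/1 1/1/0/0 1/1/0/1 1/1/1/1 2/0/0/0 2/0/0/1 2/0/1/1 2/1/0/0 2/1/0/1 2/1/1/1}
PSO: 12 outcomes — {1/0/0/0 1/0/0/1 1/0/1/1 1/1/0/0 1/1/0/1 1/1/1/1 2/0/0/0 2/0/0/1 2/0/1/1 2/1/0/0 2/1/0/1 2/1/1/1}
target 1/0/0/0 ∈ {SC,TSO,PSO}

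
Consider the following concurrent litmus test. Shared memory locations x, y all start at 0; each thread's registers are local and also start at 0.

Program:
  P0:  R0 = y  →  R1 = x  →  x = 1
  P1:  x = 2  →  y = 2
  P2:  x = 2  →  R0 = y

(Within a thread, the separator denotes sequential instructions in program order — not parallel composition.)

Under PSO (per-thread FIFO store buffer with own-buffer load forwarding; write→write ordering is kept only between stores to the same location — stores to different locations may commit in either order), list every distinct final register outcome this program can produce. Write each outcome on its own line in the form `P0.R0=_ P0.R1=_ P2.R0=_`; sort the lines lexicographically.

outcome vector order: (P0.R0,P0.R1,P2.R0)
|PSO outcomes| = 8

P0.R0=0 P0.R1=0 P2.R0=0
P0.R0=0 P0.R1=0 P2.R0=2
P0.R0=0 P0.R1=2 P2.R0=0
P0.R0=0 P0.R1=2 P2.R0=2
P0.R0=2 P0.R1=0 P2.R0=0
P0.R0=2 P0.R1=0 P2.R0=2
P0.R0=2 P0.R1=2 P2.R0=0
P0.R0=2 P0.R1=2 P2.R0=2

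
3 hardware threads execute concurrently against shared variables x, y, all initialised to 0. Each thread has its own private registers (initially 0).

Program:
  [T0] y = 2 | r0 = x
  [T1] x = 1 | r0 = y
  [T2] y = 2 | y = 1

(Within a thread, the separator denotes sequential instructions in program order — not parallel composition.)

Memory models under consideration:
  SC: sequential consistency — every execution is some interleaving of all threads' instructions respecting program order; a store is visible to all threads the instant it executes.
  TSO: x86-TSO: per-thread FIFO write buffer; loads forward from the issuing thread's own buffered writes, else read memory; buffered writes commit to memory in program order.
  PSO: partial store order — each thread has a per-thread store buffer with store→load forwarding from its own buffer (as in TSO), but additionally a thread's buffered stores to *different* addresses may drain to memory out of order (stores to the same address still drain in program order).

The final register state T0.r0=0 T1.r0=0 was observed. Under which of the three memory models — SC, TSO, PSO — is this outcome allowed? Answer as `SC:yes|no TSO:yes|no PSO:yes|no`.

outcome vector order: (T0.r0,T1.r0)
[SC] allowed = {0/1 0/2 1/0 1/1 1/2}
[TSO] allowed = {0/0 0/1 0/2 1/0 1/1 1/2}
[PSO] allowed = {0/0 0/1 0/2 1/0 1/1 1/2}
target 0/0 ∈ {TSO,PSO}

SC:no TSO:yes PSO:yes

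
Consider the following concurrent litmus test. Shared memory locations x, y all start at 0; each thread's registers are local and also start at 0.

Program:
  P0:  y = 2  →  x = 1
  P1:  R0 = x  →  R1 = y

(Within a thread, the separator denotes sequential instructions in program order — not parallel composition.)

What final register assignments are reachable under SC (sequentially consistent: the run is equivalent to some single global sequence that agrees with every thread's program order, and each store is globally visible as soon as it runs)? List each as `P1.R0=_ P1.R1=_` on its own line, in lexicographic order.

outcome vector order: (P1.R0,P1.R1)
|SC outcomes| = 3

P1.R0=0 P1.R1=0
P1.R0=0 P1.R1=2
P1.R0=1 P1.R1=2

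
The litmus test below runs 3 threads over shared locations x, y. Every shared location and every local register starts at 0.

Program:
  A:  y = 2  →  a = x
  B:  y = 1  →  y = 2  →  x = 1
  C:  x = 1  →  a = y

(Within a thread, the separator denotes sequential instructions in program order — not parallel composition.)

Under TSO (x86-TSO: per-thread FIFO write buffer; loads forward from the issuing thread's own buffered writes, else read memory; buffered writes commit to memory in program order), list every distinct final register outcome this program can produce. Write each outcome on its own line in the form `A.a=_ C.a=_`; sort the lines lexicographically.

A.a=0 C.a=0
A.a=0 C.a=1
A.a=0 C.a=2
A.a=1 C.a=0
A.a=1 C.a=1
A.a=1 C.a=2

outcome vector order: (A.a,C.a)
|TSO outcomes| = 6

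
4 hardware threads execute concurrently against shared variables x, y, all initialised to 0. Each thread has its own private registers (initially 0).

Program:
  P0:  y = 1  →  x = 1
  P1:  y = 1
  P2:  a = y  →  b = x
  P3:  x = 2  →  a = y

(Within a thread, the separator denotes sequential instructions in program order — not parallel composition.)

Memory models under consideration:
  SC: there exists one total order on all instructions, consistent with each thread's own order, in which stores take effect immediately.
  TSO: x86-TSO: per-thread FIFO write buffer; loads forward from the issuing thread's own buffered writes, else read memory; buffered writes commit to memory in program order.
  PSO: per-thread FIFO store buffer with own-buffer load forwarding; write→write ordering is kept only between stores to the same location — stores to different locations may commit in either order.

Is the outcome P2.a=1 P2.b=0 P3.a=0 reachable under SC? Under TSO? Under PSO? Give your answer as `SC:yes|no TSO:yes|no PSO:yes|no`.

SC:no TSO:yes PSO:yes

outcome vector order: (P2.a,P2.b,P3.a)
under SC → 0/0/0, 0/0/1, 0/1/0, 0/1/1, 0/2/0, 0/2/1, 1/0/1, 1/1/0, 1/1/1, 1/2/0, 1/2/1
under TSO → 0/0/0, 0/0/1, 0/1/0, 0/1/1, 0/2/0, 0/2/1, 1/0/0, 1/0/1, 1/1/0, 1/1/1, 1/2/0, 1/2/1
under PSO → 0/0/0, 0/0/1, 0/1/0, 0/1/1, 0/2/0, 0/2/1, 1/0/0, 1/0/1, 1/1/0, 1/1/1, 1/2/0, 1/2/1
target 1/0/0 ∈ {TSO,PSO}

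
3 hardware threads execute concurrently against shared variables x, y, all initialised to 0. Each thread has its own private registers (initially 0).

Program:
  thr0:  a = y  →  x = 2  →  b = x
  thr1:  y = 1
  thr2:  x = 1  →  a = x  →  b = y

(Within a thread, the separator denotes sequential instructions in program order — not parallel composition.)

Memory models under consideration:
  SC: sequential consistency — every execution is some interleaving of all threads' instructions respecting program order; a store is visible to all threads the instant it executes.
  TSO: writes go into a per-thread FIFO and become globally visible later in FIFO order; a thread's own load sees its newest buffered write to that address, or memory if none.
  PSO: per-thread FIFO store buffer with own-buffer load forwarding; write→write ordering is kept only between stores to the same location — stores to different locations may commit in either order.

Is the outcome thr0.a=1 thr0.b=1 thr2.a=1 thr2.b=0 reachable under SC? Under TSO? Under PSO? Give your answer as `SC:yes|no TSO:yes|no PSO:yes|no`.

SC:no TSO:yes PSO:yes

outcome vector order: (thr0.a,thr0.b,thr2.a,thr2.b)
SC (10): 0/1/1/0, 0/1/1/1, 0/2/1/0, 0/2/1/1, 0/2/2/0, 0/2/2/1, 1/1/1/1, 1/2/1/0, 1/2/1/1, 1/2/2/1
TSO (11): 0/1/1/0, 0/1/1/1, 0/2/1/0, 0/2/1/1, 0/2/2/0, 0/2/2/1, 1/1/1/0, 1/1/1/1, 1/2/1/0, 1/2/1/1, 1/2/2/1
PSO (11): 0/1/1/0, 0/1/1/1, 0/2/1/0, 0/2/1/1, 0/2/2/0, 0/2/2/1, 1/1/1/0, 1/1/1/1, 1/2/1/0, 1/2/1/1, 1/2/2/1
target 1/1/1/0 ∈ {TSO,PSO}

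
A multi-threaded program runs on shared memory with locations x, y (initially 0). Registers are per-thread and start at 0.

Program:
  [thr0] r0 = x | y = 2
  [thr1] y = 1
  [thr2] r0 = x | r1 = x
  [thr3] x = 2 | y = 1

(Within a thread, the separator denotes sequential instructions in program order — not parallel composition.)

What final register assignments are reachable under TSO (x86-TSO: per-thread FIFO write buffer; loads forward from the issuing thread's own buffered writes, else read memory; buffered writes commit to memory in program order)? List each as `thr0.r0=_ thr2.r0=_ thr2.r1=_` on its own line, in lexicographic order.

outcome vector order: (thr0.r0,thr2.r0,thr2.r1)
|TSO outcomes| = 6

thr0.r0=0 thr2.r0=0 thr2.r1=0
thr0.r0=0 thr2.r0=0 thr2.r1=2
thr0.r0=0 thr2.r0=2 thr2.r1=2
thr0.r0=2 thr2.r0=0 thr2.r1=0
thr0.r0=2 thr2.r0=0 thr2.r1=2
thr0.r0=2 thr2.r0=2 thr2.r1=2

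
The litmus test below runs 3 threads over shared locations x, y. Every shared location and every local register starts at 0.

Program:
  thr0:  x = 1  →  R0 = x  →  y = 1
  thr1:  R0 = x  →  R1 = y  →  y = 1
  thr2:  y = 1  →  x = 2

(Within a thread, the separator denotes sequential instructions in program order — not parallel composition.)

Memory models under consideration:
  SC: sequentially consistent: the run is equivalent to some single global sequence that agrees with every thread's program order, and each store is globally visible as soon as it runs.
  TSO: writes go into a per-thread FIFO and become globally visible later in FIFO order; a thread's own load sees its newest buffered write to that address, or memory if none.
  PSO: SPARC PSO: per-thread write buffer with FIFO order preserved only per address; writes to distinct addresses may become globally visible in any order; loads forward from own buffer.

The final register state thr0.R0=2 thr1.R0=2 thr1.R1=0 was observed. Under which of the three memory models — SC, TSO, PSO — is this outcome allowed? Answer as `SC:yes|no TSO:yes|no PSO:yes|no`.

outcome vector order: (thr0.R0,thr1.R0,thr1.R1)
under SC → 1/0/0 1/0/1 1/1/0 1/1/1 1/2/1 2/0/0 2/0/1 2/1/0 2/1/1 2/2/1
under TSO → 1/0/0 1/0/1 1/1/0 1/1/1 1/2/1 2/0/0 2/0/1 2/1/0 2/1/1 2/2/1
under PSO → 1/0/0 1/0/1 1/1/0 1/1/1 1/2/0 1/2/1 2/0/0 2/0/1 2/1/0 2/1/1 2/2/0 2/2/1
target 2/2/0 ∈ {PSO}

SC:no TSO:no PSO:yes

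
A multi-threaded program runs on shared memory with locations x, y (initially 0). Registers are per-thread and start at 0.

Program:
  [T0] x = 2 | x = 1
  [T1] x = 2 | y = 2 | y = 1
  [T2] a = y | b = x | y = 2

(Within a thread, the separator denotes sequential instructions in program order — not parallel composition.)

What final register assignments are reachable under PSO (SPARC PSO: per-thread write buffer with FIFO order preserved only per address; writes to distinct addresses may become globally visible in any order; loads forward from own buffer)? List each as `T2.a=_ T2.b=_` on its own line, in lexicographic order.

T2.a=0 T2.b=0
T2.a=0 T2.b=1
T2.a=0 T2.b=2
T2.a=1 T2.b=0
T2.a=1 T2.b=1
T2.a=1 T2.b=2
T2.a=2 T2.b=0
T2.a=2 T2.b=1
T2.a=2 T2.b=2

outcome vector order: (T2.a,T2.b)
|PSO outcomes| = 9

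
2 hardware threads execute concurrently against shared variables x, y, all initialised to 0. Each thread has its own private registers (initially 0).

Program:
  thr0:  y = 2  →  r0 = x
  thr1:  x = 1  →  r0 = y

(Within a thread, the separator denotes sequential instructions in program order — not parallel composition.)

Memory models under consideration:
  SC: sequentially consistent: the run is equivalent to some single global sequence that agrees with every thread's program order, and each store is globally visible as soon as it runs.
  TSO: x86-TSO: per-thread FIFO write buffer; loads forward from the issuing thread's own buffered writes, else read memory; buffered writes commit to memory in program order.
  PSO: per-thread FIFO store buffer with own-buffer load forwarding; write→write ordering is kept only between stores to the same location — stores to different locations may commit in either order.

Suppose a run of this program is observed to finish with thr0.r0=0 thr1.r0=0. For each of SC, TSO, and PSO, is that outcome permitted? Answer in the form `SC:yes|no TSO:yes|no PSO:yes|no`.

SC:no TSO:yes PSO:yes

outcome vector order: (thr0.r0,thr1.r0)
SC: 3 outcomes — {(0,2) (1,0) (1,2)}
TSO: 4 outcomes — {(0,0) (0,2) (1,0) (1,2)}
PSO: 4 outcomes — {(0,0) (0,2) (1,0) (1,2)}
target (0,0) ∈ {TSO,PSO}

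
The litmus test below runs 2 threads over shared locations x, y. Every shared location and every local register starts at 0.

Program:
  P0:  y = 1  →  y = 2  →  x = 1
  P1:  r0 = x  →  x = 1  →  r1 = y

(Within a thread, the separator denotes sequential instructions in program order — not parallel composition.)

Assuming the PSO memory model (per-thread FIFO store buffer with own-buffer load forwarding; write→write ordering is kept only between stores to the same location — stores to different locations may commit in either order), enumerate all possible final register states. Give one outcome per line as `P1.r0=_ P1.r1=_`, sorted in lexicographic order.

outcome vector order: (P1.r0,P1.r1)
|PSO outcomes| = 6

P1.r0=0 P1.r1=0
P1.r0=0 P1.r1=1
P1.r0=0 P1.r1=2
P1.r0=1 P1.r1=0
P1.r0=1 P1.r1=1
P1.r0=1 P1.r1=2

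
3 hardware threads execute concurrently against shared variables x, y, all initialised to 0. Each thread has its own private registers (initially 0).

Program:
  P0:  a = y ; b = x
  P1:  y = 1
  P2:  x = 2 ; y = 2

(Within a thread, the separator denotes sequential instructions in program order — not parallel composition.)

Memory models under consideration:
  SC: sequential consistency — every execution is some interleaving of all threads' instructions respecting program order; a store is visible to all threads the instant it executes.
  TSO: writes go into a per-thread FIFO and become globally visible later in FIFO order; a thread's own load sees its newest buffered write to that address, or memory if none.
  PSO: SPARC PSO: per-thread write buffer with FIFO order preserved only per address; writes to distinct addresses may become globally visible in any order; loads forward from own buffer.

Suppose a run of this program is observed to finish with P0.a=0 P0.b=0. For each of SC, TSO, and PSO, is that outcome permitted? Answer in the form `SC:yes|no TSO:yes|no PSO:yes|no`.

SC:yes TSO:yes PSO:yes

outcome vector order: (P0.a,P0.b)
SC (5): 00, 02, 10, 12, 22
TSO (5): 00, 02, 10, 12, 22
PSO (6): 00, 02, 10, 12, 20, 22
target 00 ∈ {SC,TSO,PSO}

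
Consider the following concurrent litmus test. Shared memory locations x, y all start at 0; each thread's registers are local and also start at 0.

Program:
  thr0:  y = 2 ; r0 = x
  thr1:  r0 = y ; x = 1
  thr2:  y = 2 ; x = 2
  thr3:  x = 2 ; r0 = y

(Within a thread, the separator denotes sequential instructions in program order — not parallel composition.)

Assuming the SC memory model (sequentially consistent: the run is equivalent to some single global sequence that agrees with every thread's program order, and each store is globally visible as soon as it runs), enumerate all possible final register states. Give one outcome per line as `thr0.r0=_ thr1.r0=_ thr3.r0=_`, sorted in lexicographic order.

outcome vector order: (thr0.r0,thr1.r0,thr3.r0)
|SC outcomes| = 10

thr0.r0=0 thr1.r0=0 thr3.r0=2
thr0.r0=0 thr1.r0=2 thr3.r0=2
thr0.r0=1 thr1.r0=0 thr3.r0=0
thr0.r0=1 thr1.r0=0 thr3.r0=2
thr0.r0=1 thr1.r0=2 thr3.r0=0
thr0.r0=1 thr1.r0=2 thr3.r0=2
thr0.r0=2 thr1.r0=0 thr3.r0=0
thr0.r0=2 thr1.r0=0 thr3.r0=2
thr0.r0=2 thr1.r0=2 thr3.r0=0
thr0.r0=2 thr1.r0=2 thr3.r0=2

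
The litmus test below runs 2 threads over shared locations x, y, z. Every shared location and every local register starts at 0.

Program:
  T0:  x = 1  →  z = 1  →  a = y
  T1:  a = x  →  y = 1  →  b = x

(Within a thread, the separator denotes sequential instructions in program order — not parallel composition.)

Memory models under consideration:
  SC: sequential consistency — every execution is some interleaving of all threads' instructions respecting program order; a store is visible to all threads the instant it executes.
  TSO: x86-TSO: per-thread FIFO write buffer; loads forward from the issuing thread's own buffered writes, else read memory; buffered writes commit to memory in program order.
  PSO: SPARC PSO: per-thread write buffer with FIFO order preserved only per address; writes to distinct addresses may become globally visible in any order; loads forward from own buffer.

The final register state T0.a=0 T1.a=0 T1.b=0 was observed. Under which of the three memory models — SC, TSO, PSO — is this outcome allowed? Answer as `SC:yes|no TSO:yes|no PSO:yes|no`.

outcome vector order: (T0.a,T1.a,T1.b)
[SC] allowed = {(0,0,1) (0,1,1) (1,0,0) (1,0,1) (1,1,1)}
[TSO] allowed = {(0,0,0) (0,0,1) (0,1,1) (1,0,0) (1,0,1) (1,1,1)}
[PSO] allowed = {(0,0,0) (0,0,1) (0,1,1) (1,0,0) (1,0,1) (1,1,1)}
target (0,0,0) ∈ {TSO,PSO}

SC:no TSO:yes PSO:yes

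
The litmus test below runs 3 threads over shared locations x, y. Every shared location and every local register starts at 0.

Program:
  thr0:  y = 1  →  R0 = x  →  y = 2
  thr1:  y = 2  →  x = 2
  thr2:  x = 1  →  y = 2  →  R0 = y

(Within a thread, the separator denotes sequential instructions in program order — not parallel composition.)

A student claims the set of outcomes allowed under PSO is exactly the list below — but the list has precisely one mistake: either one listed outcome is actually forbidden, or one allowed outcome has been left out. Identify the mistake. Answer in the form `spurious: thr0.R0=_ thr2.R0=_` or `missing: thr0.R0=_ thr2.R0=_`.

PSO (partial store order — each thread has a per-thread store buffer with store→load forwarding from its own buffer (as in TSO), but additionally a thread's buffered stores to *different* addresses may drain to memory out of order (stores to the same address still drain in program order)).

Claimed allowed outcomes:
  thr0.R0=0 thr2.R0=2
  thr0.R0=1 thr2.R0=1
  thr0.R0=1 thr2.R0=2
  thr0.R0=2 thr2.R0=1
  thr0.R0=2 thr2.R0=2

missing: thr0.R0=0 thr2.R0=1

outcome vector order: (thr0.R0,thr2.R0)
PSO: 6 outcomes — {0/1; 0/2; 1/1; 1/2; 2/1; 2/2}
PSO∖claimed = {0/1}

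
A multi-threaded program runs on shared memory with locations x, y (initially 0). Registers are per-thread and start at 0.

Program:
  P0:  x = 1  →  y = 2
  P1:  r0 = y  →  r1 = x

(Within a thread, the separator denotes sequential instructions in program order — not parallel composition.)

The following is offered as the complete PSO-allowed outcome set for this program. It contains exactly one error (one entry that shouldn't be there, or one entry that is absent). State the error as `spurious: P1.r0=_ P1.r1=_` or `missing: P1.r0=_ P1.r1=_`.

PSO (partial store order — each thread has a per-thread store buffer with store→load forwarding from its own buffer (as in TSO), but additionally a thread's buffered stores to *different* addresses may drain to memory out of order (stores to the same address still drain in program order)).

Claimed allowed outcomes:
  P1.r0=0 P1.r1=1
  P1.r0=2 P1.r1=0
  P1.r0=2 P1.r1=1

outcome vector order: (P1.r0,P1.r1)
under PSO → (0,0); (0,1); (2,0); (2,1)
PSO∖claimed = {(0,0)}

missing: P1.r0=0 P1.r1=0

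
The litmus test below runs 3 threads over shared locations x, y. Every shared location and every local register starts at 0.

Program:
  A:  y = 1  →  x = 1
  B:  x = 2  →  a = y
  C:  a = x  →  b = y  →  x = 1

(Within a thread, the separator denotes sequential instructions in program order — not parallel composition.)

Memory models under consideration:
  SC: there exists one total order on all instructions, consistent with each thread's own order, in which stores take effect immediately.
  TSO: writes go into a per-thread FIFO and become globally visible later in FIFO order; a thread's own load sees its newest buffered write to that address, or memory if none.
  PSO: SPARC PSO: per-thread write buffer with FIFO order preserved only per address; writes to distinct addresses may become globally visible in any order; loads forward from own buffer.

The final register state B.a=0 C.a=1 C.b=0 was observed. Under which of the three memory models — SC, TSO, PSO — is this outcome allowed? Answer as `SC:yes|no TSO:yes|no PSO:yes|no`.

SC:no TSO:no PSO:yes

outcome vector order: (B.a,C.a,C.b)
SC: 10 outcomes — {<0 0 0>; <0 0 1>; <0 1 1>; <0 2 0>; <0 2 1>; <1 0 0>; <1 0 1>; <1 1 1>; <1 2 0>; <1 2 1>}
TSO: 10 outcomes — {<0 0 0>; <0 0 1>; <0 1 1>; <0 2 0>; <0 2 1>; <1 0 0>; <1 0 1>; <1 1 1>; <1 2 0>; <1 2 1>}
PSO: 12 outcomes — {<0 0 0>; <0 0 1>; <0 1 0>; <0 1 1>; <0 2 0>; <0 2 1>; <1 0 0>; <1 0 1>; <1 1 0>; <1 1 1>; <1 2 0>; <1 2 1>}
target <0 1 0> ∈ {PSO}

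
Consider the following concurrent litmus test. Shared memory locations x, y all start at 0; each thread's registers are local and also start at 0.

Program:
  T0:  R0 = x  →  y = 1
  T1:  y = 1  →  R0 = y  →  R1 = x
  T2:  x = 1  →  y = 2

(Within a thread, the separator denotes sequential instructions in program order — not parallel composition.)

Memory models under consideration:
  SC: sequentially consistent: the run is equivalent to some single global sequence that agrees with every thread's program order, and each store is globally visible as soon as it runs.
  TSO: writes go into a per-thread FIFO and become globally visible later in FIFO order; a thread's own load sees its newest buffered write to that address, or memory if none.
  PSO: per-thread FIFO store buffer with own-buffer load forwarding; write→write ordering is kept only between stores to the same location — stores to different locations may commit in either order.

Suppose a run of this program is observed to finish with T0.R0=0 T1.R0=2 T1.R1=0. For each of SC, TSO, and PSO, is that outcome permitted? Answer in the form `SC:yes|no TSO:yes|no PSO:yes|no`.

SC:no TSO:no PSO:yes

outcome vector order: (T0.R0,T1.R0,T1.R1)
SC (6): 010, 011, 021, 110, 111, 121
TSO (6): 010, 011, 021, 110, 111, 121
PSO (8): 010, 011, 020, 021, 110, 111, 120, 121
target 020 ∈ {PSO}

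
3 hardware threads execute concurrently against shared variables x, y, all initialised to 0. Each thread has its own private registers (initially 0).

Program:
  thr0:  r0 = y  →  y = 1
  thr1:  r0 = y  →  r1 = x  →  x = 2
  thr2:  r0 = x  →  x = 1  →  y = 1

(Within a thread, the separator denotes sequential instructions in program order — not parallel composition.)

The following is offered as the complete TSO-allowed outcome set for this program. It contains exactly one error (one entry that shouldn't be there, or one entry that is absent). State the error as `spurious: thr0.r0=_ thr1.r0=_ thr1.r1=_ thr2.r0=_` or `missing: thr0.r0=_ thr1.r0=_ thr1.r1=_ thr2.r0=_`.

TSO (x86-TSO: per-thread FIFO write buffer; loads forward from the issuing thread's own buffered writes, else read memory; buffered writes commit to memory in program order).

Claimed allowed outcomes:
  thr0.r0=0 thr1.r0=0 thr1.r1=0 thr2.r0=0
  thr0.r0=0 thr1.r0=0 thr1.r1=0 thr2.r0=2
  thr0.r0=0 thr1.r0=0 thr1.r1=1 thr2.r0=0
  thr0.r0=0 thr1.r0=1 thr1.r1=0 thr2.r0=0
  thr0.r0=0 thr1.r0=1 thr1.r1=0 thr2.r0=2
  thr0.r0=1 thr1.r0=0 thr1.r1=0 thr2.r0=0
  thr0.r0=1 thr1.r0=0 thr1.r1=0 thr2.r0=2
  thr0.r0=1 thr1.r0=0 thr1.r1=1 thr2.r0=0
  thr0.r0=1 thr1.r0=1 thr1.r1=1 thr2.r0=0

missing: thr0.r0=0 thr1.r0=1 thr1.r1=1 thr2.r0=0

outcome vector order: (thr0.r0,thr1.r0,thr1.r1,thr2.r0)
[TSO] allowed = {0/0/0/0; 0/0/0/2; 0/0/1/0; 0/1/0/0; 0/1/0/2; 0/1/1/0; 1/0/0/0; 1/0/0/2; 1/0/1/0; 1/1/1/0}
TSO∖claimed = {0/1/1/0}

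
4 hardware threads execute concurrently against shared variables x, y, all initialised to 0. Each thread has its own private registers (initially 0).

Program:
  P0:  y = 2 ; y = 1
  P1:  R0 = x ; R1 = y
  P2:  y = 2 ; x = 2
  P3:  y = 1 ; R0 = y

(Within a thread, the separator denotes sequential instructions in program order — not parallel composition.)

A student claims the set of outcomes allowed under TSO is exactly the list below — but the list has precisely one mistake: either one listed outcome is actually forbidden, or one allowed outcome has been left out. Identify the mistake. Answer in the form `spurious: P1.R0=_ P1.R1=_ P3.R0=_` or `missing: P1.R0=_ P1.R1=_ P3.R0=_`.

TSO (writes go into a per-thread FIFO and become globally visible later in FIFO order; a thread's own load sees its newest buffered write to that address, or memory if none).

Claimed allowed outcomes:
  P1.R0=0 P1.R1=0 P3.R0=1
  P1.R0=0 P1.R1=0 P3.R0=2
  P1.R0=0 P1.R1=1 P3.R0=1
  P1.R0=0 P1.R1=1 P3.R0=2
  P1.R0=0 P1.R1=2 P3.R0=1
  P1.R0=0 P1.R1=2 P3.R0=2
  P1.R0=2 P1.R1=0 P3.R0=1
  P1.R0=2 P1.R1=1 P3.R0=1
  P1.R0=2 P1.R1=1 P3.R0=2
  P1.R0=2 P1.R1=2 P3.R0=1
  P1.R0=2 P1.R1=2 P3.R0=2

outcome vector order: (P1.R0,P1.R1,P3.R0)
[TSO] allowed = {<0 0 1>, <0 0 2>, <0 1 1>, <0 1 2>, <0 2 1>, <0 2 2>, <2 1 1>, <2 1 2>, <2 2 1>, <2 2 2>}
claimed∖TSO = {<2 0 1>}

spurious: P1.R0=2 P1.R1=0 P3.R0=1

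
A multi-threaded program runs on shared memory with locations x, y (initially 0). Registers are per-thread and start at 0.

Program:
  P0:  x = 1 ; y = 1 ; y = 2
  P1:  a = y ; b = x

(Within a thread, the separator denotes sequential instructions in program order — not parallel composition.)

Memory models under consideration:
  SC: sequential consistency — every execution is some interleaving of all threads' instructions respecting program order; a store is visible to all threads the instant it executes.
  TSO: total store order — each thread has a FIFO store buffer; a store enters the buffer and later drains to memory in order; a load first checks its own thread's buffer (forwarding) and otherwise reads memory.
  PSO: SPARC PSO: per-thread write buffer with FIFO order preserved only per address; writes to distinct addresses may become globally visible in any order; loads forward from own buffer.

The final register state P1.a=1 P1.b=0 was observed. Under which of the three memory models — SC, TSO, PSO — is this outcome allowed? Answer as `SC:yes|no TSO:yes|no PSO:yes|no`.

SC:no TSO:no PSO:yes

outcome vector order: (P1.a,P1.b)
under SC → <0 0>; <0 1>; <1 1>; <2 1>
under TSO → <0 0>; <0 1>; <1 1>; <2 1>
under PSO → <0 0>; <0 1>; <1 0>; <1 1>; <2 0>; <2 1>
target <1 0> ∈ {PSO}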